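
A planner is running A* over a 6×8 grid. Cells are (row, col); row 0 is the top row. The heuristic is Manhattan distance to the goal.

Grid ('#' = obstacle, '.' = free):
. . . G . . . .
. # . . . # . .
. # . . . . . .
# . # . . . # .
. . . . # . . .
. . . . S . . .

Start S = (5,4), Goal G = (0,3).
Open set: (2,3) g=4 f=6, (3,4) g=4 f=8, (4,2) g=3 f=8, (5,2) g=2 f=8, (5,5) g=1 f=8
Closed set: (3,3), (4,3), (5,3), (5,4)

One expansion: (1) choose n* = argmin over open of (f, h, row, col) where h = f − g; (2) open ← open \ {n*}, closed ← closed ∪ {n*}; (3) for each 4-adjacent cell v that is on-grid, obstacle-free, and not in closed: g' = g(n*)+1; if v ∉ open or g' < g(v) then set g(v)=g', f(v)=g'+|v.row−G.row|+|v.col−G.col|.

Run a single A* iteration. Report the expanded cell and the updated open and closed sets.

step 1: expand (2,3) (f=6, h=2) → closed; open now [(1,3) g=5 f=6, (2,2) g=5 f=8, (2,4) g=5 f=8, (3,4) g=4 f=8, (4,2) g=3 f=8, (5,2) g=2 f=8, (5,5) g=1 f=8]

expanded=(2,3); open=[(1,3) g=5 f=6, (2,2) g=5 f=8, (2,4) g=5 f=8, (3,4) g=4 f=8, (4,2) g=3 f=8, (5,2) g=2 f=8, (5,5) g=1 f=8]; closed=[(2,3), (3,3), (4,3), (5,3), (5,4)]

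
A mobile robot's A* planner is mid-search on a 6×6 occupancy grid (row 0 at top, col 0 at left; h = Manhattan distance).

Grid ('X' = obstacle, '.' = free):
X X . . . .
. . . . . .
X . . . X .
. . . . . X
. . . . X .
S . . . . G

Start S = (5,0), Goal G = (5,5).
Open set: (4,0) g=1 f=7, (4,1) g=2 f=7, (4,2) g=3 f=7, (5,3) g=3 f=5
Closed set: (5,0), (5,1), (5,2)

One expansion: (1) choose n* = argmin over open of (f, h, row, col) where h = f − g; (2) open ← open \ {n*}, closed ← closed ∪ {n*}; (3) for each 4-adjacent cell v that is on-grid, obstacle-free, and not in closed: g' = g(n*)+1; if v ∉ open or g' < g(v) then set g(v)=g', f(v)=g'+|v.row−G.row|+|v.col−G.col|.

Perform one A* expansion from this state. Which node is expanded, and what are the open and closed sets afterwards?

expanded=(5,3); open=[(4,0) g=1 f=7, (4,1) g=2 f=7, (4,2) g=3 f=7, (4,3) g=4 f=7, (5,4) g=4 f=5]; closed=[(5,0), (5,1), (5,2), (5,3)]

step 1: expand (5,3) (f=5, h=2) → closed; open now [(4,0) g=1 f=7, (4,1) g=2 f=7, (4,2) g=3 f=7, (4,3) g=4 f=7, (5,4) g=4 f=5]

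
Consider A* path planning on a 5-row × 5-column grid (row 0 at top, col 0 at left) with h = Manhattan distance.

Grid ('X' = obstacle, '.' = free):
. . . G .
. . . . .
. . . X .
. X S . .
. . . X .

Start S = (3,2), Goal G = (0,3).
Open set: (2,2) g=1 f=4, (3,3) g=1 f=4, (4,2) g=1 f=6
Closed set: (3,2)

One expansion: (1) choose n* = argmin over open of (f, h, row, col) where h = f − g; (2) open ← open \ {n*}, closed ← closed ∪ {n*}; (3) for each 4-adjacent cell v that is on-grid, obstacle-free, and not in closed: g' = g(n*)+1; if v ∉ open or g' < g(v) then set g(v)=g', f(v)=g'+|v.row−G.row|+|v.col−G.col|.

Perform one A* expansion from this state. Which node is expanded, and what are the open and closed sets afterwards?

expanded=(2,2); open=[(1,2) g=2 f=4, (2,1) g=2 f=6, (3,3) g=1 f=4, (4,2) g=1 f=6]; closed=[(2,2), (3,2)]

step 1: expand (2,2) (f=4, h=3) → closed; open now [(1,2) g=2 f=4, (2,1) g=2 f=6, (3,3) g=1 f=4, (4,2) g=1 f=6]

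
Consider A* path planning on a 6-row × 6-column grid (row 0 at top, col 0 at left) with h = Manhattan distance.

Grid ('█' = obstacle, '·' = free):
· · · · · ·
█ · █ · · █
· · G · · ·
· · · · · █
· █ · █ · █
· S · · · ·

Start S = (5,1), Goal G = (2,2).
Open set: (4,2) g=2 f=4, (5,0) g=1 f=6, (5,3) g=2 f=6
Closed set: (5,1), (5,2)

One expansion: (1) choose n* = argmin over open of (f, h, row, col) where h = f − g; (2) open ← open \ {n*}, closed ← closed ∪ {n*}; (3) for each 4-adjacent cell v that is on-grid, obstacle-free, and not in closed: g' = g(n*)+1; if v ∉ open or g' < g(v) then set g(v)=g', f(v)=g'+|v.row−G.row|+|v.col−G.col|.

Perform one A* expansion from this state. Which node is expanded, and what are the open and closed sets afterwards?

expanded=(4,2); open=[(3,2) g=3 f=4, (5,0) g=1 f=6, (5,3) g=2 f=6]; closed=[(4,2), (5,1), (5,2)]

step 1: expand (4,2) (f=4, h=2) → closed; open now [(3,2) g=3 f=4, (5,0) g=1 f=6, (5,3) g=2 f=6]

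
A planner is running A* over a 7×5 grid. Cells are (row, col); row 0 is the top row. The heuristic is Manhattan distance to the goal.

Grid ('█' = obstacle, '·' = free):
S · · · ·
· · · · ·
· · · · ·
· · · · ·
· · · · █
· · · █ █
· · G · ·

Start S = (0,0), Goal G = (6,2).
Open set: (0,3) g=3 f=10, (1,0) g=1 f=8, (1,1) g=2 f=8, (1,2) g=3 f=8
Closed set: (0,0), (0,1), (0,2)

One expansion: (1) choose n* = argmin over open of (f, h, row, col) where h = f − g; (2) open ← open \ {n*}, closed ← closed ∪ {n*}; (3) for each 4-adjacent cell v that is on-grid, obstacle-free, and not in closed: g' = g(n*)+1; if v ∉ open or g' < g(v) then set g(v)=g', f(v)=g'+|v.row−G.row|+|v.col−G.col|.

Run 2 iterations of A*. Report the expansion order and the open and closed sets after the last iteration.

step 1: expand (1,2) (f=8, h=5) → closed; open now [(0,3) g=3 f=10, (1,0) g=1 f=8, (1,1) g=2 f=8, (1,3) g=4 f=10, (2,2) g=4 f=8]
step 2: expand (2,2) (f=8, h=4) → closed; open now [(0,3) g=3 f=10, (1,0) g=1 f=8, (1,1) g=2 f=8, (1,3) g=4 f=10, (2,1) g=5 f=10, (2,3) g=5 f=10, (3,2) g=5 f=8]

order=[(1,2) → (2,2)]; open=[(0,3) g=3 f=10, (1,0) g=1 f=8, (1,1) g=2 f=8, (1,3) g=4 f=10, (2,1) g=5 f=10, (2,3) g=5 f=10, (3,2) g=5 f=8]; closed=[(0,0), (0,1), (0,2), (1,2), (2,2)]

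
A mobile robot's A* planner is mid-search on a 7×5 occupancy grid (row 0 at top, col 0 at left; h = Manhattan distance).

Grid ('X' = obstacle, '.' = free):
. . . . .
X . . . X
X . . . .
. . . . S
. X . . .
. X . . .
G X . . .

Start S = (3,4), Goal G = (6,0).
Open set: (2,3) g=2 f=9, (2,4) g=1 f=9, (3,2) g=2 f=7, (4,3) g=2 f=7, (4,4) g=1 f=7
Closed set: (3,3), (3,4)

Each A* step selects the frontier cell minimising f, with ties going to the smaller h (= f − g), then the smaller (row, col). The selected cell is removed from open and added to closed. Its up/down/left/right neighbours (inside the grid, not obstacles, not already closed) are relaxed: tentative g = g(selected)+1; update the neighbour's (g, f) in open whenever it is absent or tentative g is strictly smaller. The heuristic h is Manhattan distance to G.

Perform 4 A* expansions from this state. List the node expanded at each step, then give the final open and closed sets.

order=[(3,2) → (3,1) → (3,0) → (4,0)]; open=[(2,1) g=4 f=9, (2,2) g=3 f=9, (2,3) g=2 f=9, (2,4) g=1 f=9, (4,2) g=3 f=7, (4,3) g=2 f=7, (4,4) g=1 f=7, (5,0) g=6 f=7]; closed=[(3,0), (3,1), (3,2), (3,3), (3,4), (4,0)]

step 1: expand (3,2) (f=7, h=5) → closed; open now [(2,2) g=3 f=9, (2,3) g=2 f=9, (2,4) g=1 f=9, (3,1) g=3 f=7, (4,2) g=3 f=7, (4,3) g=2 f=7, (4,4) g=1 f=7]
step 2: expand (3,1) (f=7, h=4) → closed; open now [(2,1) g=4 f=9, (2,2) g=3 f=9, (2,3) g=2 f=9, (2,4) g=1 f=9, (3,0) g=4 f=7, (4,2) g=3 f=7, (4,3) g=2 f=7, (4,4) g=1 f=7]
step 3: expand (3,0) (f=7, h=3) → closed; open now [(2,1) g=4 f=9, (2,2) g=3 f=9, (2,3) g=2 f=9, (2,4) g=1 f=9, (4,0) g=5 f=7, (4,2) g=3 f=7, (4,3) g=2 f=7, (4,4) g=1 f=7]
step 4: expand (4,0) (f=7, h=2) → closed; open now [(2,1) g=4 f=9, (2,2) g=3 f=9, (2,3) g=2 f=9, (2,4) g=1 f=9, (4,2) g=3 f=7, (4,3) g=2 f=7, (4,4) g=1 f=7, (5,0) g=6 f=7]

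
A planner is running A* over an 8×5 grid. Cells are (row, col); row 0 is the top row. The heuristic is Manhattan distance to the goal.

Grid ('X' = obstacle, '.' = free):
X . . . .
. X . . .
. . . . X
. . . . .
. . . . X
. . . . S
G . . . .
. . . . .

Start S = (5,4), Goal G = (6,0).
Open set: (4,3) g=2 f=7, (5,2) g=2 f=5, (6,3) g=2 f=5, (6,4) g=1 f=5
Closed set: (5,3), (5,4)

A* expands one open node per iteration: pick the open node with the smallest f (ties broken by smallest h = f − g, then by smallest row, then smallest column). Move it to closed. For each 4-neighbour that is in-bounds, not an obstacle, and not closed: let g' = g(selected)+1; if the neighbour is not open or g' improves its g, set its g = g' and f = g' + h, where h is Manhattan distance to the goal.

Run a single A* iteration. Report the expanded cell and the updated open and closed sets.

expanded=(5,2); open=[(4,2) g=3 f=7, (4,3) g=2 f=7, (5,1) g=3 f=5, (6,2) g=3 f=5, (6,3) g=2 f=5, (6,4) g=1 f=5]; closed=[(5,2), (5,3), (5,4)]

step 1: expand (5,2) (f=5, h=3) → closed; open now [(4,2) g=3 f=7, (4,3) g=2 f=7, (5,1) g=3 f=5, (6,2) g=3 f=5, (6,3) g=2 f=5, (6,4) g=1 f=5]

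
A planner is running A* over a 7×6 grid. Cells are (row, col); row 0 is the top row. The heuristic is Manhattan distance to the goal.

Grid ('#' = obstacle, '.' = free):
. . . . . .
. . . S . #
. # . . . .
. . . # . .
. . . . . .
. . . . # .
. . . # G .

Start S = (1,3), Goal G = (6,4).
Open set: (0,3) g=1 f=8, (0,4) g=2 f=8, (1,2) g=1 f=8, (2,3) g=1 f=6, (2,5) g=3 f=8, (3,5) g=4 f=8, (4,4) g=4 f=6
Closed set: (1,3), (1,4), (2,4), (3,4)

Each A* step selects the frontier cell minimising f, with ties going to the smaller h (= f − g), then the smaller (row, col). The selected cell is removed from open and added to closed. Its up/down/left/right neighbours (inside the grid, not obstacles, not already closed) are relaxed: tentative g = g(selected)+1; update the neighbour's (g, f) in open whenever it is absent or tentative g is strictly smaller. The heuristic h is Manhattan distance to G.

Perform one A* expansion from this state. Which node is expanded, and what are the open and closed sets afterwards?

step 1: expand (4,4) (f=6, h=2) → closed; open now [(0,3) g=1 f=8, (0,4) g=2 f=8, (1,2) g=1 f=8, (2,3) g=1 f=6, (2,5) g=3 f=8, (3,5) g=4 f=8, (4,3) g=5 f=8, (4,5) g=5 f=8]

expanded=(4,4); open=[(0,3) g=1 f=8, (0,4) g=2 f=8, (1,2) g=1 f=8, (2,3) g=1 f=6, (2,5) g=3 f=8, (3,5) g=4 f=8, (4,3) g=5 f=8, (4,5) g=5 f=8]; closed=[(1,3), (1,4), (2,4), (3,4), (4,4)]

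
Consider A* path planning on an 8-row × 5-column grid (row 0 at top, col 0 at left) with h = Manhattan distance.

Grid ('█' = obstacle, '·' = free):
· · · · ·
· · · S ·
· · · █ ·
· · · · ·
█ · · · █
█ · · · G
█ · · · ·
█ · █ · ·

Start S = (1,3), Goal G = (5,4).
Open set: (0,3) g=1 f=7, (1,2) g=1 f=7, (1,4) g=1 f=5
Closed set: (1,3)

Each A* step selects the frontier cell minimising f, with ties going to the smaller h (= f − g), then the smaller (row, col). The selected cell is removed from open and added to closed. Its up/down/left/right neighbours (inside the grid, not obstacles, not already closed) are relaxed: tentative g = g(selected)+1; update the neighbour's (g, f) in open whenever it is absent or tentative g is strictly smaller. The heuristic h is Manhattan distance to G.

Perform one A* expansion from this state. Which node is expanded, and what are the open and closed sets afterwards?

step 1: expand (1,4) (f=5, h=4) → closed; open now [(0,3) g=1 f=7, (0,4) g=2 f=7, (1,2) g=1 f=7, (2,4) g=2 f=5]

expanded=(1,4); open=[(0,3) g=1 f=7, (0,4) g=2 f=7, (1,2) g=1 f=7, (2,4) g=2 f=5]; closed=[(1,3), (1,4)]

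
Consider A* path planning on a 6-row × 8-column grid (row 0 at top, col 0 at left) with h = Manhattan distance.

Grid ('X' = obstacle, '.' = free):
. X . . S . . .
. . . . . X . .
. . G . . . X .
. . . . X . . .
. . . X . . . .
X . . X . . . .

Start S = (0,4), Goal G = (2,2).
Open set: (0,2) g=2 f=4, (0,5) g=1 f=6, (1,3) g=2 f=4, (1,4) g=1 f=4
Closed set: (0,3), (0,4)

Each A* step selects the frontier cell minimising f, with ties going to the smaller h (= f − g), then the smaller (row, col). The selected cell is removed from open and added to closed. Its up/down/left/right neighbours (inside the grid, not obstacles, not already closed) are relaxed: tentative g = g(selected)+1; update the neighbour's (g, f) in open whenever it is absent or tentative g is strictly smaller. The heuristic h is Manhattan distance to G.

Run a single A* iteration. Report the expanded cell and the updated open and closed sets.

expanded=(0,2); open=[(0,5) g=1 f=6, (1,2) g=3 f=4, (1,3) g=2 f=4, (1,4) g=1 f=4]; closed=[(0,2), (0,3), (0,4)]

step 1: expand (0,2) (f=4, h=2) → closed; open now [(0,5) g=1 f=6, (1,2) g=3 f=4, (1,3) g=2 f=4, (1,4) g=1 f=4]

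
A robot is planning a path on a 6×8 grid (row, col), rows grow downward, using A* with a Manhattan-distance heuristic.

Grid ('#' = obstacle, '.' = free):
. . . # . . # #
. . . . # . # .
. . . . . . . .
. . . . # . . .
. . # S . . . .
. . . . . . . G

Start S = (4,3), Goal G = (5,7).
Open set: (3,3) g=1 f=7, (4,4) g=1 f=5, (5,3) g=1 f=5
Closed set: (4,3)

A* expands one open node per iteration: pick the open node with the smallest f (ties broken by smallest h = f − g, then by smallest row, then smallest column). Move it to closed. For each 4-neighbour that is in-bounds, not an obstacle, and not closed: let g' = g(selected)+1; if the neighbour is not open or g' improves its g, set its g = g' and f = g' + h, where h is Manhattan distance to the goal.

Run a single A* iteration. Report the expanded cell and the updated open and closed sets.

step 1: expand (4,4) (f=5, h=4) → closed; open now [(3,3) g=1 f=7, (4,5) g=2 f=5, (5,3) g=1 f=5, (5,4) g=2 f=5]

expanded=(4,4); open=[(3,3) g=1 f=7, (4,5) g=2 f=5, (5,3) g=1 f=5, (5,4) g=2 f=5]; closed=[(4,3), (4,4)]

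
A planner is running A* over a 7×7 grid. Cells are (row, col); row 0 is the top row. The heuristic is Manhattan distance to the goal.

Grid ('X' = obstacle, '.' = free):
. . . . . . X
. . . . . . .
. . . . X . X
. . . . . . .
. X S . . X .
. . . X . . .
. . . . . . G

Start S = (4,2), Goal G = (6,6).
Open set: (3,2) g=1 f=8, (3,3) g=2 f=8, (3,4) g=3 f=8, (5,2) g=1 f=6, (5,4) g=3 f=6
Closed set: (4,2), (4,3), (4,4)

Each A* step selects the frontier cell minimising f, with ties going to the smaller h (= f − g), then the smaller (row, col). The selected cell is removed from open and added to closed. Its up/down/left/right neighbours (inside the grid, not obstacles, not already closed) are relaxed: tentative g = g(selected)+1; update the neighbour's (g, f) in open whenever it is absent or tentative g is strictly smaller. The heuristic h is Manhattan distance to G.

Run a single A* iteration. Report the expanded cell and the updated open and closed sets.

step 1: expand (5,4) (f=6, h=3) → closed; open now [(3,2) g=1 f=8, (3,3) g=2 f=8, (3,4) g=3 f=8, (5,2) g=1 f=6, (5,5) g=4 f=6, (6,4) g=4 f=6]

expanded=(5,4); open=[(3,2) g=1 f=8, (3,3) g=2 f=8, (3,4) g=3 f=8, (5,2) g=1 f=6, (5,5) g=4 f=6, (6,4) g=4 f=6]; closed=[(4,2), (4,3), (4,4), (5,4)]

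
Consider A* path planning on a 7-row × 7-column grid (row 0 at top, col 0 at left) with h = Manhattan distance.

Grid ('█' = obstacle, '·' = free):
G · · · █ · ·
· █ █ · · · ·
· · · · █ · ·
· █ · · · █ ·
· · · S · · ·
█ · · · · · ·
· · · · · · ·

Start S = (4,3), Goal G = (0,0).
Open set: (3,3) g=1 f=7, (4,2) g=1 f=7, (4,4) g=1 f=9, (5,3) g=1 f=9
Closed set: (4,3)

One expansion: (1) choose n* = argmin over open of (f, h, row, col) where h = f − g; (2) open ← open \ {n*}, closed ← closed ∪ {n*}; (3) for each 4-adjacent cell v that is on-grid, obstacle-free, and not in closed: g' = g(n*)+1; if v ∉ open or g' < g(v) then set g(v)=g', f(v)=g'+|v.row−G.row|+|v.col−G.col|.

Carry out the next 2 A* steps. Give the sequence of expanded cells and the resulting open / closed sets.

step 1: expand (3,3) (f=7, h=6) → closed; open now [(2,3) g=2 f=7, (3,2) g=2 f=7, (3,4) g=2 f=9, (4,2) g=1 f=7, (4,4) g=1 f=9, (5,3) g=1 f=9]
step 2: expand (2,3) (f=7, h=5) → closed; open now [(1,3) g=3 f=7, (2,2) g=3 f=7, (3,2) g=2 f=7, (3,4) g=2 f=9, (4,2) g=1 f=7, (4,4) g=1 f=9, (5,3) g=1 f=9]

order=[(3,3) → (2,3)]; open=[(1,3) g=3 f=7, (2,2) g=3 f=7, (3,2) g=2 f=7, (3,4) g=2 f=9, (4,2) g=1 f=7, (4,4) g=1 f=9, (5,3) g=1 f=9]; closed=[(2,3), (3,3), (4,3)]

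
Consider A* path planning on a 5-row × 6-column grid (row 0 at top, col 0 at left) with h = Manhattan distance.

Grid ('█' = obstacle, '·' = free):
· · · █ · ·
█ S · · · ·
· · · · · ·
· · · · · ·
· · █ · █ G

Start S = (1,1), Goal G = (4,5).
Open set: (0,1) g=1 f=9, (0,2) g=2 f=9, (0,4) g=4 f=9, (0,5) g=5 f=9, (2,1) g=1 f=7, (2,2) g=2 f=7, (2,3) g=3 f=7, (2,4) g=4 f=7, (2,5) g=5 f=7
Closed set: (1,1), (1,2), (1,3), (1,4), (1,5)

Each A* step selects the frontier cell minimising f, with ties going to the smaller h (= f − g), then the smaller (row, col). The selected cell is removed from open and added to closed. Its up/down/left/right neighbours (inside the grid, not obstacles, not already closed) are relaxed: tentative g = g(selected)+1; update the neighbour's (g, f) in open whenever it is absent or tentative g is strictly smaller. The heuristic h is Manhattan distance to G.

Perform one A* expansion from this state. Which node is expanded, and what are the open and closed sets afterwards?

expanded=(2,5); open=[(0,1) g=1 f=9, (0,2) g=2 f=9, (0,4) g=4 f=9, (0,5) g=5 f=9, (2,1) g=1 f=7, (2,2) g=2 f=7, (2,3) g=3 f=7, (2,4) g=4 f=7, (3,5) g=6 f=7]; closed=[(1,1), (1,2), (1,3), (1,4), (1,5), (2,5)]

step 1: expand (2,5) (f=7, h=2) → closed; open now [(0,1) g=1 f=9, (0,2) g=2 f=9, (0,4) g=4 f=9, (0,5) g=5 f=9, (2,1) g=1 f=7, (2,2) g=2 f=7, (2,3) g=3 f=7, (2,4) g=4 f=7, (3,5) g=6 f=7]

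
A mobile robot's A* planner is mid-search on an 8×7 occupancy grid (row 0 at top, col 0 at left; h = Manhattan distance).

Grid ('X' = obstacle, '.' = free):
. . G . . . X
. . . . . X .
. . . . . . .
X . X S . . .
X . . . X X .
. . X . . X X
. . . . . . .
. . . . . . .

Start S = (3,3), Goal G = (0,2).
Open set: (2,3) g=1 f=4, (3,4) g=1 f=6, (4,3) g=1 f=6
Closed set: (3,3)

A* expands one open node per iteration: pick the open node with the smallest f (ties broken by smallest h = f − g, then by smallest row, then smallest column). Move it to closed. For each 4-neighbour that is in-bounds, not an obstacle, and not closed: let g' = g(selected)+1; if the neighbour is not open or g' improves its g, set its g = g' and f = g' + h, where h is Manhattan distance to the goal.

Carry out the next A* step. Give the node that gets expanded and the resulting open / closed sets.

expanded=(2,3); open=[(1,3) g=2 f=4, (2,2) g=2 f=4, (2,4) g=2 f=6, (3,4) g=1 f=6, (4,3) g=1 f=6]; closed=[(2,3), (3,3)]

step 1: expand (2,3) (f=4, h=3) → closed; open now [(1,3) g=2 f=4, (2,2) g=2 f=4, (2,4) g=2 f=6, (3,4) g=1 f=6, (4,3) g=1 f=6]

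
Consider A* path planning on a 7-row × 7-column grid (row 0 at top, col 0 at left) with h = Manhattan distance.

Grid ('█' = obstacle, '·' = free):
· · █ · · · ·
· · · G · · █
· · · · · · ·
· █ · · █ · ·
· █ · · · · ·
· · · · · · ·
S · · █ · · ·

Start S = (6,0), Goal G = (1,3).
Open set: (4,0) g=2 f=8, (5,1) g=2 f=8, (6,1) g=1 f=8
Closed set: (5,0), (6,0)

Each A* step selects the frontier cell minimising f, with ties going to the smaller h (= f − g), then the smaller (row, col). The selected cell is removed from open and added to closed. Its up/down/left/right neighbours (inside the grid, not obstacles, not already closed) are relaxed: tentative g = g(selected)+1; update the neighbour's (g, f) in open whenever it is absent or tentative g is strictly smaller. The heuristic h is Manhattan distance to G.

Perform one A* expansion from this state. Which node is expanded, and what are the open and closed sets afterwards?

expanded=(4,0); open=[(3,0) g=3 f=8, (5,1) g=2 f=8, (6,1) g=1 f=8]; closed=[(4,0), (5,0), (6,0)]

step 1: expand (4,0) (f=8, h=6) → closed; open now [(3,0) g=3 f=8, (5,1) g=2 f=8, (6,1) g=1 f=8]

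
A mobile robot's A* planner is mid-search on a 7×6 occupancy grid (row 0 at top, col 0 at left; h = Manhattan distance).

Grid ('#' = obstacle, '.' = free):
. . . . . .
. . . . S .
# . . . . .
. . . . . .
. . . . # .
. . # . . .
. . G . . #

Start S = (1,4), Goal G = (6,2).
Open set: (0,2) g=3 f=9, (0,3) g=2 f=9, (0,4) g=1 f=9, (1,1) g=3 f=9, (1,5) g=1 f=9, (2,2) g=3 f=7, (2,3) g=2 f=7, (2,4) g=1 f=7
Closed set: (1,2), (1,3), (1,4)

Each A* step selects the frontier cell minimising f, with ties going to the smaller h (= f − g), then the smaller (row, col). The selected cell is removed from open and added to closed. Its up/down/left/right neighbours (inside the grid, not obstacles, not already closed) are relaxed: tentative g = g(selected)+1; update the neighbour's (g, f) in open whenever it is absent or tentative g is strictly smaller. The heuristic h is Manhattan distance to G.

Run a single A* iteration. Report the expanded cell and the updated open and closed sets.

step 1: expand (2,2) (f=7, h=4) → closed; open now [(0,2) g=3 f=9, (0,3) g=2 f=9, (0,4) g=1 f=9, (1,1) g=3 f=9, (1,5) g=1 f=9, (2,1) g=4 f=9, (2,3) g=2 f=7, (2,4) g=1 f=7, (3,2) g=4 f=7]

expanded=(2,2); open=[(0,2) g=3 f=9, (0,3) g=2 f=9, (0,4) g=1 f=9, (1,1) g=3 f=9, (1,5) g=1 f=9, (2,1) g=4 f=9, (2,3) g=2 f=7, (2,4) g=1 f=7, (3,2) g=4 f=7]; closed=[(1,2), (1,3), (1,4), (2,2)]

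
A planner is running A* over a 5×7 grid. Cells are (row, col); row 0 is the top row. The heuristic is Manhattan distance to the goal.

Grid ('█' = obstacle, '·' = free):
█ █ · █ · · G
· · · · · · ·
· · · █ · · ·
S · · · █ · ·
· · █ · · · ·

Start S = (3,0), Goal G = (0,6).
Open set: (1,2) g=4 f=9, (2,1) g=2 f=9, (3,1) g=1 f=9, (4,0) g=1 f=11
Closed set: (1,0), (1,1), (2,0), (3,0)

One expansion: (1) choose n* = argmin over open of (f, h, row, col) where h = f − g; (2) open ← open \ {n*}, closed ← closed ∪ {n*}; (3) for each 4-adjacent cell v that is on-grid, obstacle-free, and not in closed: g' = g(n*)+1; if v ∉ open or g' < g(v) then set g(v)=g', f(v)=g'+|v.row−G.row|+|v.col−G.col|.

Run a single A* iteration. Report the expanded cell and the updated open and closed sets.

expanded=(1,2); open=[(0,2) g=5 f=9, (1,3) g=5 f=9, (2,1) g=2 f=9, (2,2) g=5 f=11, (3,1) g=1 f=9, (4,0) g=1 f=11]; closed=[(1,0), (1,1), (1,2), (2,0), (3,0)]

step 1: expand (1,2) (f=9, h=5) → closed; open now [(0,2) g=5 f=9, (1,3) g=5 f=9, (2,1) g=2 f=9, (2,2) g=5 f=11, (3,1) g=1 f=9, (4,0) g=1 f=11]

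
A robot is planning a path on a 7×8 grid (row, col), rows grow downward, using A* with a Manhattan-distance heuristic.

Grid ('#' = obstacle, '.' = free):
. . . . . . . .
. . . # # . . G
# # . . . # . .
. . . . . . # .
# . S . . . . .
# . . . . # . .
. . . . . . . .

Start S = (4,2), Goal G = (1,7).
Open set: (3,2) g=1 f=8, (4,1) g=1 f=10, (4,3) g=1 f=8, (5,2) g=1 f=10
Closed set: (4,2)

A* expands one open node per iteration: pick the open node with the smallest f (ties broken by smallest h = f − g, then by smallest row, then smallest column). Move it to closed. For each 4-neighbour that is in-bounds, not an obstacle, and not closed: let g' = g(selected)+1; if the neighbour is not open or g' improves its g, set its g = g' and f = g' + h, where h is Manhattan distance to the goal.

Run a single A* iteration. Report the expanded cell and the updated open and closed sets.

expanded=(3,2); open=[(2,2) g=2 f=8, (3,1) g=2 f=10, (3,3) g=2 f=8, (4,1) g=1 f=10, (4,3) g=1 f=8, (5,2) g=1 f=10]; closed=[(3,2), (4,2)]

step 1: expand (3,2) (f=8, h=7) → closed; open now [(2,2) g=2 f=8, (3,1) g=2 f=10, (3,3) g=2 f=8, (4,1) g=1 f=10, (4,3) g=1 f=8, (5,2) g=1 f=10]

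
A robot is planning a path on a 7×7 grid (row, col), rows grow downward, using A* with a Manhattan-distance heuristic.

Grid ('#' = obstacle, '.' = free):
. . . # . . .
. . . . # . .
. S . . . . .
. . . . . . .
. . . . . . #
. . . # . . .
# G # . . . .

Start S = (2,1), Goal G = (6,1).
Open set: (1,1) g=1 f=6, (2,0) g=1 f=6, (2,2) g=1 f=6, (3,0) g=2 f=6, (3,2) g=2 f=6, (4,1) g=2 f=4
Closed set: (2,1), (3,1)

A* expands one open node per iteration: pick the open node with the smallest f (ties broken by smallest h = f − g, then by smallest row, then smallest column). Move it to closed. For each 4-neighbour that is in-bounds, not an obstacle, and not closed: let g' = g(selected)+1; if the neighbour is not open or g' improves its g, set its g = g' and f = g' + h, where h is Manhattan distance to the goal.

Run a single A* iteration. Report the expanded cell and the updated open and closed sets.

step 1: expand (4,1) (f=4, h=2) → closed; open now [(1,1) g=1 f=6, (2,0) g=1 f=6, (2,2) g=1 f=6, (3,0) g=2 f=6, (3,2) g=2 f=6, (4,0) g=3 f=6, (4,2) g=3 f=6, (5,1) g=3 f=4]

expanded=(4,1); open=[(1,1) g=1 f=6, (2,0) g=1 f=6, (2,2) g=1 f=6, (3,0) g=2 f=6, (3,2) g=2 f=6, (4,0) g=3 f=6, (4,2) g=3 f=6, (5,1) g=3 f=4]; closed=[(2,1), (3,1), (4,1)]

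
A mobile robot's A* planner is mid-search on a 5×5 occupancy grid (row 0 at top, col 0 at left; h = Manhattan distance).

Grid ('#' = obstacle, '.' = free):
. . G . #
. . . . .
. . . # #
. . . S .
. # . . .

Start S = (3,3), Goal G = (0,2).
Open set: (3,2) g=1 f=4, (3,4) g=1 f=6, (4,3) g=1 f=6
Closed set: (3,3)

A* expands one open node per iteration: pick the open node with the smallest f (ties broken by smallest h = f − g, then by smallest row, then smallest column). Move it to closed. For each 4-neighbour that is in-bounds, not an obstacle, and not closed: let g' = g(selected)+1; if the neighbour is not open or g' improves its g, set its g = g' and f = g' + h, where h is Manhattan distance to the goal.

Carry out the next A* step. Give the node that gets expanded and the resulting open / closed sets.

expanded=(3,2); open=[(2,2) g=2 f=4, (3,1) g=2 f=6, (3,4) g=1 f=6, (4,2) g=2 f=6, (4,3) g=1 f=6]; closed=[(3,2), (3,3)]

step 1: expand (3,2) (f=4, h=3) → closed; open now [(2,2) g=2 f=4, (3,1) g=2 f=6, (3,4) g=1 f=6, (4,2) g=2 f=6, (4,3) g=1 f=6]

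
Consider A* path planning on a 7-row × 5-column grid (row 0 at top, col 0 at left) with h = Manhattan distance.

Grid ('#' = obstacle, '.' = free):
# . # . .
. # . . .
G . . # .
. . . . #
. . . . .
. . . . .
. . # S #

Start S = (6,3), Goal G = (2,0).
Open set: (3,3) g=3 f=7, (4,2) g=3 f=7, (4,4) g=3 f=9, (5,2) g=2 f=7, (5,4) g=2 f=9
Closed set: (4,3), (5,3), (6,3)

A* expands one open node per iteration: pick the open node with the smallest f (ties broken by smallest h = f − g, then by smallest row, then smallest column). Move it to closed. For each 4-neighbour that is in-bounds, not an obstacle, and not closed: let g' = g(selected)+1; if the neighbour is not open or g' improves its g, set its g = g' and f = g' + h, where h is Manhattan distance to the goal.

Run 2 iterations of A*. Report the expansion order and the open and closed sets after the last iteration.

order=[(3,3) → (3,2)]; open=[(2,2) g=5 f=7, (3,1) g=5 f=7, (4,2) g=3 f=7, (4,4) g=3 f=9, (5,2) g=2 f=7, (5,4) g=2 f=9]; closed=[(3,2), (3,3), (4,3), (5,3), (6,3)]

step 1: expand (3,3) (f=7, h=4) → closed; open now [(3,2) g=4 f=7, (4,2) g=3 f=7, (4,4) g=3 f=9, (5,2) g=2 f=7, (5,4) g=2 f=9]
step 2: expand (3,2) (f=7, h=3) → closed; open now [(2,2) g=5 f=7, (3,1) g=5 f=7, (4,2) g=3 f=7, (4,4) g=3 f=9, (5,2) g=2 f=7, (5,4) g=2 f=9]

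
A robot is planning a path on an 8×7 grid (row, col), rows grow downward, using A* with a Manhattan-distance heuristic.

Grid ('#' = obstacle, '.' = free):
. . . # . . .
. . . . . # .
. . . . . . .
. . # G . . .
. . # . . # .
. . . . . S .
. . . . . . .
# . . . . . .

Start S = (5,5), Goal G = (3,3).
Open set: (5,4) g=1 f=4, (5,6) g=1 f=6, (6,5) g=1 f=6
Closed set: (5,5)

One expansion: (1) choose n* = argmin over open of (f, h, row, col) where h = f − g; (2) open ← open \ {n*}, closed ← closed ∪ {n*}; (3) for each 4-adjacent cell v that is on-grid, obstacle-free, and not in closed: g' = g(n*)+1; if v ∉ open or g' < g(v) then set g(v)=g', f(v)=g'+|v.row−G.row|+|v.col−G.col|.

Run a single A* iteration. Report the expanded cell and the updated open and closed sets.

expanded=(5,4); open=[(4,4) g=2 f=4, (5,3) g=2 f=4, (5,6) g=1 f=6, (6,4) g=2 f=6, (6,5) g=1 f=6]; closed=[(5,4), (5,5)]

step 1: expand (5,4) (f=4, h=3) → closed; open now [(4,4) g=2 f=4, (5,3) g=2 f=4, (5,6) g=1 f=6, (6,4) g=2 f=6, (6,5) g=1 f=6]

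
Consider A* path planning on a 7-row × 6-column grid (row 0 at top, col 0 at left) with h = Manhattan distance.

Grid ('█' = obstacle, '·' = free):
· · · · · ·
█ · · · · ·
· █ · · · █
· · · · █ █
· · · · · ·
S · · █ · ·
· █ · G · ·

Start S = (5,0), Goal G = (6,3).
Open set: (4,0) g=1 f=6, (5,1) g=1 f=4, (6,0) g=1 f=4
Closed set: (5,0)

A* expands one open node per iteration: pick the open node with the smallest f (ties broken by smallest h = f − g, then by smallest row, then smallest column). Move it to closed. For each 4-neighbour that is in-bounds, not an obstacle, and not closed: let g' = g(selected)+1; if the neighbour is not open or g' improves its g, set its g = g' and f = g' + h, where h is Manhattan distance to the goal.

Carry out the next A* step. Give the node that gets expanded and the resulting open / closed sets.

step 1: expand (5,1) (f=4, h=3) → closed; open now [(4,0) g=1 f=6, (4,1) g=2 f=6, (5,2) g=2 f=4, (6,0) g=1 f=4]

expanded=(5,1); open=[(4,0) g=1 f=6, (4,1) g=2 f=6, (5,2) g=2 f=4, (6,0) g=1 f=4]; closed=[(5,0), (5,1)]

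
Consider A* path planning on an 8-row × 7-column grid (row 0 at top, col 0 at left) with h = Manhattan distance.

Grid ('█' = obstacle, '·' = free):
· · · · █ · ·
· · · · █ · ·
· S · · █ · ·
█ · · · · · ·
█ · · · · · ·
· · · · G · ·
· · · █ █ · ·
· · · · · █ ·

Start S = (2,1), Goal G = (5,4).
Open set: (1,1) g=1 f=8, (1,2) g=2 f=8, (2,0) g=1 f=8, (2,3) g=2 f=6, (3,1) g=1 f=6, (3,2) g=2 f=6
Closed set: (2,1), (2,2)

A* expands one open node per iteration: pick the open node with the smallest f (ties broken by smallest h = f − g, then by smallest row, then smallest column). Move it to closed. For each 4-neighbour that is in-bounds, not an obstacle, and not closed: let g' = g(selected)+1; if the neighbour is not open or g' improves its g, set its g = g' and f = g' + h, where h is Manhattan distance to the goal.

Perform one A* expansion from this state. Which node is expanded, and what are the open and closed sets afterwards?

step 1: expand (2,3) (f=6, h=4) → closed; open now [(1,1) g=1 f=8, (1,2) g=2 f=8, (1,3) g=3 f=8, (2,0) g=1 f=8, (3,1) g=1 f=6, (3,2) g=2 f=6, (3,3) g=3 f=6]

expanded=(2,3); open=[(1,1) g=1 f=8, (1,2) g=2 f=8, (1,3) g=3 f=8, (2,0) g=1 f=8, (3,1) g=1 f=6, (3,2) g=2 f=6, (3,3) g=3 f=6]; closed=[(2,1), (2,2), (2,3)]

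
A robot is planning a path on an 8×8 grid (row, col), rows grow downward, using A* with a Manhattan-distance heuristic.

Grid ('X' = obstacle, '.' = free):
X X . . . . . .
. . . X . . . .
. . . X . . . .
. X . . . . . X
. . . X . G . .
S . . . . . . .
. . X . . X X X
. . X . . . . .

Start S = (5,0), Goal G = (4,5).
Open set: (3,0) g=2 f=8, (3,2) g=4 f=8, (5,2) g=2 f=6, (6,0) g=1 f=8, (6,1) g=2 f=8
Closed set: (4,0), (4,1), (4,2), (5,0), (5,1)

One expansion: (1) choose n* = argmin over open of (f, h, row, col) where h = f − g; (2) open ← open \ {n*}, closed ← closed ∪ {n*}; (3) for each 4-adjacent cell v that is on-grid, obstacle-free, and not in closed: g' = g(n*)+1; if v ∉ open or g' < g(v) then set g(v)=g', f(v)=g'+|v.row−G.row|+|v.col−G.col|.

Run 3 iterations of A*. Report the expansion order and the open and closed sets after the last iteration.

order=[(5,2) → (5,3) → (5,4)]; open=[(3,0) g=2 f=8, (3,2) g=4 f=8, (4,4) g=5 f=6, (5,5) g=5 f=6, (6,0) g=1 f=8, (6,1) g=2 f=8, (6,3) g=4 f=8, (6,4) g=5 f=8]; closed=[(4,0), (4,1), (4,2), (5,0), (5,1), (5,2), (5,3), (5,4)]

step 1: expand (5,2) (f=6, h=4) → closed; open now [(3,0) g=2 f=8, (3,2) g=4 f=8, (5,3) g=3 f=6, (6,0) g=1 f=8, (6,1) g=2 f=8]
step 2: expand (5,3) (f=6, h=3) → closed; open now [(3,0) g=2 f=8, (3,2) g=4 f=8, (5,4) g=4 f=6, (6,0) g=1 f=8, (6,1) g=2 f=8, (6,3) g=4 f=8]
step 3: expand (5,4) (f=6, h=2) → closed; open now [(3,0) g=2 f=8, (3,2) g=4 f=8, (4,4) g=5 f=6, (5,5) g=5 f=6, (6,0) g=1 f=8, (6,1) g=2 f=8, (6,3) g=4 f=8, (6,4) g=5 f=8]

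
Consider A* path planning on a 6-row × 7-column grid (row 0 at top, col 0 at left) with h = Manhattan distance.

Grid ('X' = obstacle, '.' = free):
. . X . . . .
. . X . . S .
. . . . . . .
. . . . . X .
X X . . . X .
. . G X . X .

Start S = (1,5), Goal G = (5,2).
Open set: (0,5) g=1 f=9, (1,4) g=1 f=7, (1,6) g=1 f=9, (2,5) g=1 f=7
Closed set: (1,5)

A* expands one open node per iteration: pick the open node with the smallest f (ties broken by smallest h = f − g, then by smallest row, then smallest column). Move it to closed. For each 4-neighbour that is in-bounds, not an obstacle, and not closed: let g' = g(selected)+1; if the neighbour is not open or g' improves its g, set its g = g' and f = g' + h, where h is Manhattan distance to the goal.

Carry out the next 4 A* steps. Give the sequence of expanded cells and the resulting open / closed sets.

order=[(1,4) → (1,3) → (2,3) → (2,2)]; open=[(0,3) g=3 f=9, (0,4) g=2 f=9, (0,5) g=1 f=9, (1,6) g=1 f=9, (2,1) g=5 f=9, (2,4) g=2 f=7, (2,5) g=1 f=7, (3,2) g=5 f=7, (3,3) g=4 f=7]; closed=[(1,3), (1,4), (1,5), (2,2), (2,3)]

step 1: expand (1,4) (f=7, h=6) → closed; open now [(0,4) g=2 f=9, (0,5) g=1 f=9, (1,3) g=2 f=7, (1,6) g=1 f=9, (2,4) g=2 f=7, (2,5) g=1 f=7]
step 2: expand (1,3) (f=7, h=5) → closed; open now [(0,3) g=3 f=9, (0,4) g=2 f=9, (0,5) g=1 f=9, (1,6) g=1 f=9, (2,3) g=3 f=7, (2,4) g=2 f=7, (2,5) g=1 f=7]
step 3: expand (2,3) (f=7, h=4) → closed; open now [(0,3) g=3 f=9, (0,4) g=2 f=9, (0,5) g=1 f=9, (1,6) g=1 f=9, (2,2) g=4 f=7, (2,4) g=2 f=7, (2,5) g=1 f=7, (3,3) g=4 f=7]
step 4: expand (2,2) (f=7, h=3) → closed; open now [(0,3) g=3 f=9, (0,4) g=2 f=9, (0,5) g=1 f=9, (1,6) g=1 f=9, (2,1) g=5 f=9, (2,4) g=2 f=7, (2,5) g=1 f=7, (3,2) g=5 f=7, (3,3) g=4 f=7]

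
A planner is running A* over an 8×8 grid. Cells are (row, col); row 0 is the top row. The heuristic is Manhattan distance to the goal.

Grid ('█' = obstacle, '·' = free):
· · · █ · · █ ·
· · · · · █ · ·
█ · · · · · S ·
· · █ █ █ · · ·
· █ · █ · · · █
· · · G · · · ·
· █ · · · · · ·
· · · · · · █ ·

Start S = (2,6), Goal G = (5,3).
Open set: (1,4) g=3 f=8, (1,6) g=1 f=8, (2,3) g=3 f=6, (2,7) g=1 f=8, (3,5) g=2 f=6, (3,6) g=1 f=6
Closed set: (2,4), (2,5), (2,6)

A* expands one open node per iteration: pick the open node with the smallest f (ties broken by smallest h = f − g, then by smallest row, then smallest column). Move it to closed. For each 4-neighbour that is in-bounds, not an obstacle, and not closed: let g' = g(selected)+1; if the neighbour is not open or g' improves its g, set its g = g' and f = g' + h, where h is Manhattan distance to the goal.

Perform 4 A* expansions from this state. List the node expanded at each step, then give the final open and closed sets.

order=[(2,3) → (3,5) → (4,5) → (4,4)]; open=[(1,3) g=4 f=8, (1,4) g=3 f=8, (1,6) g=1 f=8, (2,2) g=4 f=8, (2,7) g=1 f=8, (3,6) g=1 f=6, (4,6) g=4 f=8, (5,4) g=5 f=6, (5,5) g=4 f=6]; closed=[(2,3), (2,4), (2,5), (2,6), (3,5), (4,4), (4,5)]

step 1: expand (2,3) (f=6, h=3) → closed; open now [(1,3) g=4 f=8, (1,4) g=3 f=8, (1,6) g=1 f=8, (2,2) g=4 f=8, (2,7) g=1 f=8, (3,5) g=2 f=6, (3,6) g=1 f=6]
step 2: expand (3,5) (f=6, h=4) → closed; open now [(1,3) g=4 f=8, (1,4) g=3 f=8, (1,6) g=1 f=8, (2,2) g=4 f=8, (2,7) g=1 f=8, (3,6) g=1 f=6, (4,5) g=3 f=6]
step 3: expand (4,5) (f=6, h=3) → closed; open now [(1,3) g=4 f=8, (1,4) g=3 f=8, (1,6) g=1 f=8, (2,2) g=4 f=8, (2,7) g=1 f=8, (3,6) g=1 f=6, (4,4) g=4 f=6, (4,6) g=4 f=8, (5,5) g=4 f=6]
step 4: expand (4,4) (f=6, h=2) → closed; open now [(1,3) g=4 f=8, (1,4) g=3 f=8, (1,6) g=1 f=8, (2,2) g=4 f=8, (2,7) g=1 f=8, (3,6) g=1 f=6, (4,6) g=4 f=8, (5,4) g=5 f=6, (5,5) g=4 f=6]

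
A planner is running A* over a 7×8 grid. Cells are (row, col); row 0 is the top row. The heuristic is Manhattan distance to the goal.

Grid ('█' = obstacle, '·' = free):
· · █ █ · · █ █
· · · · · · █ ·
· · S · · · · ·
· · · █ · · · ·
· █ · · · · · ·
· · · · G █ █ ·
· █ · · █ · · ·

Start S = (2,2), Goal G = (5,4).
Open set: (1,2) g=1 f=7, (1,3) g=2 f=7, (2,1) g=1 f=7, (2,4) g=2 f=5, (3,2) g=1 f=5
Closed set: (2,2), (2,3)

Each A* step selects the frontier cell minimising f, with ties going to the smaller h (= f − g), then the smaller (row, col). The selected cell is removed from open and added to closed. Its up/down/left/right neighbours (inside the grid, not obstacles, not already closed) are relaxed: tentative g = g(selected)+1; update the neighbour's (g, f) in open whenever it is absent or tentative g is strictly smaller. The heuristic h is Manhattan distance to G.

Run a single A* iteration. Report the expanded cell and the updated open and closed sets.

step 1: expand (2,4) (f=5, h=3) → closed; open now [(1,2) g=1 f=7, (1,3) g=2 f=7, (1,4) g=3 f=7, (2,1) g=1 f=7, (2,5) g=3 f=7, (3,2) g=1 f=5, (3,4) g=3 f=5]

expanded=(2,4); open=[(1,2) g=1 f=7, (1,3) g=2 f=7, (1,4) g=3 f=7, (2,1) g=1 f=7, (2,5) g=3 f=7, (3,2) g=1 f=5, (3,4) g=3 f=5]; closed=[(2,2), (2,3), (2,4)]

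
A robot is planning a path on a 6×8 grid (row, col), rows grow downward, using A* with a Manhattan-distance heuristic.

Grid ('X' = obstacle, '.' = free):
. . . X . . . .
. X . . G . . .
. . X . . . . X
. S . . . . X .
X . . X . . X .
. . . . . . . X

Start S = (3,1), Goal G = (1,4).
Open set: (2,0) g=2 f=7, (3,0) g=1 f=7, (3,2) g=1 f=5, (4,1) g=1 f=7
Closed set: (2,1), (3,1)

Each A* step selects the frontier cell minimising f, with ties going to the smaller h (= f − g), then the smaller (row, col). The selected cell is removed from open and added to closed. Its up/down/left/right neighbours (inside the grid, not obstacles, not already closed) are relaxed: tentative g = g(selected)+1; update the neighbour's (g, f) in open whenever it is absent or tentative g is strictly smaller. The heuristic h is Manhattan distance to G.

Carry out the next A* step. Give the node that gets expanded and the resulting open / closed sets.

expanded=(3,2); open=[(2,0) g=2 f=7, (3,0) g=1 f=7, (3,3) g=2 f=5, (4,1) g=1 f=7, (4,2) g=2 f=7]; closed=[(2,1), (3,1), (3,2)]

step 1: expand (3,2) (f=5, h=4) → closed; open now [(2,0) g=2 f=7, (3,0) g=1 f=7, (3,3) g=2 f=5, (4,1) g=1 f=7, (4,2) g=2 f=7]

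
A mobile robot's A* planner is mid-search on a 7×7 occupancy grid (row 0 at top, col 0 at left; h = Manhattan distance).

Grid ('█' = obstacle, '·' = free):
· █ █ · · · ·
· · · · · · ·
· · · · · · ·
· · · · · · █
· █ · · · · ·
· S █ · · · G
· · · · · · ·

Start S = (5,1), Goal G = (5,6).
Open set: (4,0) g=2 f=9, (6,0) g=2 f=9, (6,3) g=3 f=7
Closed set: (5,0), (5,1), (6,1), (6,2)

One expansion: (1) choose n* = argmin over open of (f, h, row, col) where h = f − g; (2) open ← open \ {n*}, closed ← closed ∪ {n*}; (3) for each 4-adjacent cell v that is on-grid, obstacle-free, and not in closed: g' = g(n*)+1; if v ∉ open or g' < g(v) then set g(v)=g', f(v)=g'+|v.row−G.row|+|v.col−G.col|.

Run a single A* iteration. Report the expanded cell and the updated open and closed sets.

expanded=(6,3); open=[(4,0) g=2 f=9, (5,3) g=4 f=7, (6,0) g=2 f=9, (6,4) g=4 f=7]; closed=[(5,0), (5,1), (6,1), (6,2), (6,3)]

step 1: expand (6,3) (f=7, h=4) → closed; open now [(4,0) g=2 f=9, (5,3) g=4 f=7, (6,0) g=2 f=9, (6,4) g=4 f=7]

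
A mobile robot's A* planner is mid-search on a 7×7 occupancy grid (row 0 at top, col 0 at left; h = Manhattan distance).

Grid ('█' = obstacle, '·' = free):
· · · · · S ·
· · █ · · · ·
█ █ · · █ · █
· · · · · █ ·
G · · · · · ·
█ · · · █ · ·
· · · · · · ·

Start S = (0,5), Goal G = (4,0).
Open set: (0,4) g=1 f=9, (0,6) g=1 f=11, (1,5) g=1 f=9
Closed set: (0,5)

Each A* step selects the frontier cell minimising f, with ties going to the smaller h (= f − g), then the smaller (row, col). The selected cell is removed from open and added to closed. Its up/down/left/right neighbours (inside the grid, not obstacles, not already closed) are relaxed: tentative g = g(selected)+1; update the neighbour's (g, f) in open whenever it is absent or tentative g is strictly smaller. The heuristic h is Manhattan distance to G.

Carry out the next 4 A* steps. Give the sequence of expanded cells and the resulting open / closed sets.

step 1: expand (0,4) (f=9, h=8) → closed; open now [(0,3) g=2 f=9, (0,6) g=1 f=11, (1,4) g=2 f=9, (1,5) g=1 f=9]
step 2: expand (0,3) (f=9, h=7) → closed; open now [(0,2) g=3 f=9, (0,6) g=1 f=11, (1,3) g=3 f=9, (1,4) g=2 f=9, (1,5) g=1 f=9]
step 3: expand (0,2) (f=9, h=6) → closed; open now [(0,1) g=4 f=9, (0,6) g=1 f=11, (1,3) g=3 f=9, (1,4) g=2 f=9, (1,5) g=1 f=9]
step 4: expand (0,1) (f=9, h=5) → closed; open now [(0,0) g=5 f=9, (0,6) g=1 f=11, (1,1) g=5 f=9, (1,3) g=3 f=9, (1,4) g=2 f=9, (1,5) g=1 f=9]

order=[(0,4) → (0,3) → (0,2) → (0,1)]; open=[(0,0) g=5 f=9, (0,6) g=1 f=11, (1,1) g=5 f=9, (1,3) g=3 f=9, (1,4) g=2 f=9, (1,5) g=1 f=9]; closed=[(0,1), (0,2), (0,3), (0,4), (0,5)]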